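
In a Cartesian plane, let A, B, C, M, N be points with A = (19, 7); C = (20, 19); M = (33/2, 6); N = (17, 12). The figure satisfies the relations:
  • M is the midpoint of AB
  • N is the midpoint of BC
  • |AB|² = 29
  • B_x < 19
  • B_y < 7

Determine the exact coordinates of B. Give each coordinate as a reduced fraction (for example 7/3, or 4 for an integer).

1. B_x = 14  [B = 2·M−A = 2·(33/2, 6)−(19, 7)]
2. B_y = 5  [B = 2·M−A = 2·(33/2, 6)−(19, 7)]
   so B = (14, 5)

B = (14, 5)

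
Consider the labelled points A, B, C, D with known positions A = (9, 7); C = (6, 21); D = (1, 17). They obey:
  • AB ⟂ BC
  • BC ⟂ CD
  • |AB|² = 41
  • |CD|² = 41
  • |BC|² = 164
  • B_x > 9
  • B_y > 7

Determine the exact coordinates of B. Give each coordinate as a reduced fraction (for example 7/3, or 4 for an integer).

B = (14, 11)

1. B_x = 14  [[BC ⟂ CD ⇒ 5x+4y-114=0] ∩ [|B−(9, 7)|²=41]]
2. B_y = 11  [[BC ⟂ CD ⇒ 5x+4y-114=0] ∩ [|B−(9, 7)|²=41]]
   so B = (14, 11)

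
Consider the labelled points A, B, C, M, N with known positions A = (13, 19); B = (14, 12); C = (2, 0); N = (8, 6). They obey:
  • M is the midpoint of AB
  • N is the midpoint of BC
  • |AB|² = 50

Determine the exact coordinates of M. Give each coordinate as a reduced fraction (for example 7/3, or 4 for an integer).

M = (27/2, 31/2)

1. M_x = 27/2  [2·M = A+B = (13, 19)+(14, 12)]
2. M_y = 31/2  [2·M = A+B = (13, 19)+(14, 12)]
   so M = (27/2, 31/2)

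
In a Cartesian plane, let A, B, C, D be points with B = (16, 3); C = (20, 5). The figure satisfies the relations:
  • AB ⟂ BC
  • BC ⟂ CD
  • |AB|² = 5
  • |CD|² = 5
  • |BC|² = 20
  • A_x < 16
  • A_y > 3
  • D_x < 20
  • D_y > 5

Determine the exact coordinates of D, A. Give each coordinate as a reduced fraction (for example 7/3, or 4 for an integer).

1. D_x = 19  [[BC ⟂ CD ⇒ 4x+2y-90=0] ∩ [|D−(20, 5)|²=5]]
2. D_y = 7  [[BC ⟂ CD ⇒ 4x+2y-90=0] ∩ [|D−(20, 5)|²=5]]
   so D = (19, 7)
3. A_x = 15  [[AB ⟂ BC ⇒ -4x-2y+70=0] ∩ [|A−(16, 3)|²=5]]
4. A_y = 5  [[AB ⟂ BC ⇒ -4x-2y+70=0] ∩ [|A−(16, 3)|²=5]]
   so A = (15, 5)

D = (19, 7)
A = (15, 5)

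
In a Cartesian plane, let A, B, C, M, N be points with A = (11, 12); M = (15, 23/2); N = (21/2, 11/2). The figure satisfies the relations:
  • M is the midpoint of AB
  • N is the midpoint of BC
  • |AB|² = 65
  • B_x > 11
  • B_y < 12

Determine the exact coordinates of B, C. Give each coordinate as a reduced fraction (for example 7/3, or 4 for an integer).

B = (19, 11)
C = (2, 0)

1. B_x = 19  [B = 2·M−A = 2·(15, 23/2)−(11, 12)]
2. B_y = 11  [B = 2·M−A = 2·(15, 23/2)−(11, 12)]
   so B = (19, 11)
3. C_x = 2  [C = 2·N−B = 2·(21/2, 11/2)−(19, 11)]
4. C_y = 0  [C = 2·N−B = 2·(21/2, 11/2)−(19, 11)]
   so C = (2, 0)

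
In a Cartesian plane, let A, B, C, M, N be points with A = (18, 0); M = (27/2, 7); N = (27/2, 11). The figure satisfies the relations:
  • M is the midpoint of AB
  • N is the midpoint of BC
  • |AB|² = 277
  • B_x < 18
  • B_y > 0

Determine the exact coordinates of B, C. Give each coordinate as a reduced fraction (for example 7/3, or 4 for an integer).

B = (9, 14)
C = (18, 8)

1. B_x = 9  [B = 2·M−A = 2·(27/2, 7)−(18, 0)]
2. B_y = 14  [B = 2·M−A = 2·(27/2, 7)−(18, 0)]
   so B = (9, 14)
3. C_x = 18  [C = 2·N−B = 2·(27/2, 11)−(9, 14)]
4. C_y = 8  [C = 2·N−B = 2·(27/2, 11)−(9, 14)]
   so C = (18, 8)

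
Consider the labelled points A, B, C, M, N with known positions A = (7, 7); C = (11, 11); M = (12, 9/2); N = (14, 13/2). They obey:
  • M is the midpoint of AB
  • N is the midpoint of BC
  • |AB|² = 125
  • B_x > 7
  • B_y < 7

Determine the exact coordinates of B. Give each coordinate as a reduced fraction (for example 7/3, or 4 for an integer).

B = (17, 2)

1. B_x = 17  [B = 2·M−A = 2·(12, 9/2)−(7, 7)]
2. B_y = 2  [B = 2·M−A = 2·(12, 9/2)−(7, 7)]
   so B = (17, 2)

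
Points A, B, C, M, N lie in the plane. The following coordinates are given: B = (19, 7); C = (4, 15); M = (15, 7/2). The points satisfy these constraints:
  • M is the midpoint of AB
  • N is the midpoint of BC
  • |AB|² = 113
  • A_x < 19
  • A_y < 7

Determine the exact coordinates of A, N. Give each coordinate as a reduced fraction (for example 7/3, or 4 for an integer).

1. A_x = 11  [A = 2·M−B = 2·(15, 7/2)−(19, 7)]
2. A_y = 0  [A = 2·M−B = 2·(15, 7/2)−(19, 7)]
   so A = (11, 0)
3. N_x = 23/2  [2·N = B+C = (19, 7)+(4, 15)]
4. N_y = 11  [2·N = B+C = (19, 7)+(4, 15)]
   so N = (23/2, 11)

A = (11, 0)
N = (23/2, 11)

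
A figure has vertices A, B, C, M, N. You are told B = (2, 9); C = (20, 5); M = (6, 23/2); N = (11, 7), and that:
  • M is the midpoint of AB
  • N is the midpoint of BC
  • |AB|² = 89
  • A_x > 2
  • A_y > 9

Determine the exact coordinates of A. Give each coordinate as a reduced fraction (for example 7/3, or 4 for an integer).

1. A_x = 10  [A = 2·M−B = 2·(6, 23/2)−(2, 9)]
2. A_y = 14  [A = 2·M−B = 2·(6, 23/2)−(2, 9)]
   so A = (10, 14)

A = (10, 14)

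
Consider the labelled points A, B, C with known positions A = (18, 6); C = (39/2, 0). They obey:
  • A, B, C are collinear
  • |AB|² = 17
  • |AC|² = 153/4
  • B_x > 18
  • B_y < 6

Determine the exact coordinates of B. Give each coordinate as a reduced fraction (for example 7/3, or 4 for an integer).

B = (19, 2)

1. B_x = 19  [[A, B, C are collinear ⇒ -6x-3/2y+117=0] ∩ [|B−(18, 6)|²=17]]
2. B_y = 2  [[A, B, C are collinear ⇒ -6x-3/2y+117=0] ∩ [|B−(18, 6)|²=17]]
   so B = (19, 2)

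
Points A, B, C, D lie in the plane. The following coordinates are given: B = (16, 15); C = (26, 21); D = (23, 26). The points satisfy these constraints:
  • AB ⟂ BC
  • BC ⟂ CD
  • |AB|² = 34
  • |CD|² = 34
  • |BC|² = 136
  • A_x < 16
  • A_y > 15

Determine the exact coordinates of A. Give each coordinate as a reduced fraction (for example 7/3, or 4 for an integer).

1. A_x = 13  [[AB ⟂ BC ⇒ -10x-6y+250=0] ∩ [|A−(16, 15)|²=34]]
2. A_y = 20  [[AB ⟂ BC ⇒ -10x-6y+250=0] ∩ [|A−(16, 15)|²=34]]
   so A = (13, 20)

A = (13, 20)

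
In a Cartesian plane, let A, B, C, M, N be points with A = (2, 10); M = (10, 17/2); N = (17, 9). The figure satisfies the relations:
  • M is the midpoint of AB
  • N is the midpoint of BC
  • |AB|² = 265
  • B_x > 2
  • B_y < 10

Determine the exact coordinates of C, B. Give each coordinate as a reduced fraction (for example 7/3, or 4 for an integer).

C = (16, 11)
B = (18, 7)

1. B_x = 18  [B = 2·M−A = 2·(10, 17/2)−(2, 10)]
2. B_y = 7  [B = 2·M−A = 2·(10, 17/2)−(2, 10)]
   so B = (18, 7)
3. C_x = 16  [C = 2·N−B = 2·(17, 9)−(18, 7)]
4. C_y = 11  [C = 2·N−B = 2·(17, 9)−(18, 7)]
   so C = (16, 11)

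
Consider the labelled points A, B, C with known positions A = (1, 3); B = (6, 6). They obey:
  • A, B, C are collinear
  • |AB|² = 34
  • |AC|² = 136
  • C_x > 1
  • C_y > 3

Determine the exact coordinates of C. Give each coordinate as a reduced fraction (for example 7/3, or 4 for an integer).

1. C_x = 11  [[A, B, C are collinear ⇒ -3x+5y-12=0] ∩ [|C−(1, 3)|²=136]]
2. C_y = 9  [[A, B, C are collinear ⇒ -3x+5y-12=0] ∩ [|C−(1, 3)|²=136]]
   so C = (11, 9)

C = (11, 9)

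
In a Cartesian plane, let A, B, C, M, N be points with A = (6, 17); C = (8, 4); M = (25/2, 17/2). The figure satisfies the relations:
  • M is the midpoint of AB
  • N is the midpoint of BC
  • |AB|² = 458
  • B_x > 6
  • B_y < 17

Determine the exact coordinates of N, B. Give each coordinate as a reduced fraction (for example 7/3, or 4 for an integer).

1. B_x = 19  [B = 2·M−A = 2·(25/2, 17/2)−(6, 17)]
2. B_y = 0  [B = 2·M−A = 2·(25/2, 17/2)−(6, 17)]
   so B = (19, 0)
3. N_x = 27/2  [2·N = B+C = (19, 0)+(8, 4)]
4. N_y = 2  [2·N = B+C = (19, 0)+(8, 4)]
   so N = (27/2, 2)

N = (27/2, 2)
B = (19, 0)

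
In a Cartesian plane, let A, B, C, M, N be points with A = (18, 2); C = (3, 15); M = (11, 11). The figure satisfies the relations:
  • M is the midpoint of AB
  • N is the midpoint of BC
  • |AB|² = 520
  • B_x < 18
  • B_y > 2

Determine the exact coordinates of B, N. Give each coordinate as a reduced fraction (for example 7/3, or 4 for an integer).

1. B_x = 4  [B = 2·M−A = 2·(11, 11)−(18, 2)]
2. B_y = 20  [B = 2·M−A = 2·(11, 11)−(18, 2)]
   so B = (4, 20)
3. N_x = 7/2  [2·N = B+C = (4, 20)+(3, 15)]
4. N_y = 35/2  [2·N = B+C = (4, 20)+(3, 15)]
   so N = (7/2, 35/2)

B = (4, 20)
N = (7/2, 35/2)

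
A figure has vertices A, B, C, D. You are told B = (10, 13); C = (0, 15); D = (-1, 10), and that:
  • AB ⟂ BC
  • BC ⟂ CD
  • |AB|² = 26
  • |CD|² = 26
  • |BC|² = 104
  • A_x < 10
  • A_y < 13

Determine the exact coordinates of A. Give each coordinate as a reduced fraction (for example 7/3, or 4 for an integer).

1. A_x = 9  [[AB ⟂ BC ⇒ 10x-2y-74=0] ∩ [|A−(10, 13)|²=26]]
2. A_y = 8  [[AB ⟂ BC ⇒ 10x-2y-74=0] ∩ [|A−(10, 13)|²=26]]
   so A = (9, 8)

A = (9, 8)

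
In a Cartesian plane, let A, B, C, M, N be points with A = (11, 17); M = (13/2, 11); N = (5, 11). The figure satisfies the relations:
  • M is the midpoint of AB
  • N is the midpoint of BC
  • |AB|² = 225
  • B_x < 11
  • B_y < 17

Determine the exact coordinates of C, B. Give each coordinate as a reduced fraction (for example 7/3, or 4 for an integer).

1. B_x = 2  [B = 2·M−A = 2·(13/2, 11)−(11, 17)]
2. B_y = 5  [B = 2·M−A = 2·(13/2, 11)−(11, 17)]
   so B = (2, 5)
3. C_x = 8  [C = 2·N−B = 2·(5, 11)−(2, 5)]
4. C_y = 17  [C = 2·N−B = 2·(5, 11)−(2, 5)]
   so C = (8, 17)

C = (8, 17)
B = (2, 5)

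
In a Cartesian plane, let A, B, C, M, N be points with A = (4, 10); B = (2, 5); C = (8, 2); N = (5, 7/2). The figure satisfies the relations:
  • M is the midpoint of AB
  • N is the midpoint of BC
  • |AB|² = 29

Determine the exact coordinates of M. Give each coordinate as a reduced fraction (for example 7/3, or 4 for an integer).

M = (3, 15/2)

1. M_x = 3  [2·M = A+B = (4, 10)+(2, 5)]
2. M_y = 15/2  [2·M = A+B = (4, 10)+(2, 5)]
   so M = (3, 15/2)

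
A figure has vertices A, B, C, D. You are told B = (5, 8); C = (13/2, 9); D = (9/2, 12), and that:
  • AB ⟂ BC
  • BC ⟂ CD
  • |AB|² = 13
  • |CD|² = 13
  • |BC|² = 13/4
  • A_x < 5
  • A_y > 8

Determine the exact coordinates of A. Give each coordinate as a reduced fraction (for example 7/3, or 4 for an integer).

A = (3, 11)

1. A_x = 3  [[AB ⟂ BC ⇒ -3/2x-1y+31/2=0] ∩ [|A−(5, 8)|²=13]]
2. A_y = 11  [[AB ⟂ BC ⇒ -3/2x-1y+31/2=0] ∩ [|A−(5, 8)|²=13]]
   so A = (3, 11)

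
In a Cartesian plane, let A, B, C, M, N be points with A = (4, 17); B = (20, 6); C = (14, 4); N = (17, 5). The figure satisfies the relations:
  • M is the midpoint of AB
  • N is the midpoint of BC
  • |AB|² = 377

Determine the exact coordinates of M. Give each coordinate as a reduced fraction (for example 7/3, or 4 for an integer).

M = (12, 23/2)

1. M_x = 12  [2·M = A+B = (4, 17)+(20, 6)]
2. M_y = 23/2  [2·M = A+B = (4, 17)+(20, 6)]
   so M = (12, 23/2)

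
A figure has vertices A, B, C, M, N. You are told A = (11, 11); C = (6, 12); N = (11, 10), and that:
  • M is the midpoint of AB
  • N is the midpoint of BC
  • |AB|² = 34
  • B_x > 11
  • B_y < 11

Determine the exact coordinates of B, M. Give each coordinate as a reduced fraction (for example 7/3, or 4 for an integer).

B = (16, 8)
M = (27/2, 19/2)

1. B_x = 16  [B = 2·N−C = 2·(11, 10)−(6, 12)]
2. B_y = 8  [B = 2·N−C = 2·(11, 10)−(6, 12)]
   so B = (16, 8)
3. M_x = 27/2  [2·M = A+B = (11, 11)+(16, 8)]
4. M_y = 19/2  [2·M = A+B = (11, 11)+(16, 8)]
   so M = (27/2, 19/2)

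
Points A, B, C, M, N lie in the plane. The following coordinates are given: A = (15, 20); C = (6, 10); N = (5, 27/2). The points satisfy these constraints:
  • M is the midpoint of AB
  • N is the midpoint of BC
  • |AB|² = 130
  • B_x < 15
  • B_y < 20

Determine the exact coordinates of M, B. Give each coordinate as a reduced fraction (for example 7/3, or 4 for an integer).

M = (19/2, 37/2)
B = (4, 17)

1. B_x = 4  [B = 2·N−C = 2·(5, 27/2)−(6, 10)]
2. B_y = 17  [B = 2·N−C = 2·(5, 27/2)−(6, 10)]
   so B = (4, 17)
3. M_x = 19/2  [2·M = A+B = (15, 20)+(4, 17)]
4. M_y = 37/2  [2·M = A+B = (15, 20)+(4, 17)]
   so M = (19/2, 37/2)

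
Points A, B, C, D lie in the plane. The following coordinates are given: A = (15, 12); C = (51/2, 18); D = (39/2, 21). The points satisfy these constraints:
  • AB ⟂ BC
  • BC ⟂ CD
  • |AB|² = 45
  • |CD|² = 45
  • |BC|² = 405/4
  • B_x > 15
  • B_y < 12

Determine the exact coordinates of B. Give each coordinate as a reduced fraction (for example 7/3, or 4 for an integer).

B = (21, 9)

1. B_x = 21  [[BC ⟂ CD ⇒ 6x-3y-99=0] ∩ [|B−(15, 12)|²=45]]
2. B_y = 9  [[BC ⟂ CD ⇒ 6x-3y-99=0] ∩ [|B−(15, 12)|²=45]]
   so B = (21, 9)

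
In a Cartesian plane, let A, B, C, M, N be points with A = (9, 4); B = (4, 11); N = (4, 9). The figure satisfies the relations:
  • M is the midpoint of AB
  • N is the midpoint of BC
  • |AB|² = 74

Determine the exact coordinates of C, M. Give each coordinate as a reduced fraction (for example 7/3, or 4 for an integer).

C = (4, 7)
M = (13/2, 15/2)

1. M_x = 13/2  [2·M = A+B = (9, 4)+(4, 11)]
2. M_y = 15/2  [2·M = A+B = (9, 4)+(4, 11)]
   so M = (13/2, 15/2)
3. C_x = 4  [C = 2·N−B = 2·(4, 9)−(4, 11)]
4. C_y = 7  [C = 2·N−B = 2·(4, 9)−(4, 11)]
   so C = (4, 7)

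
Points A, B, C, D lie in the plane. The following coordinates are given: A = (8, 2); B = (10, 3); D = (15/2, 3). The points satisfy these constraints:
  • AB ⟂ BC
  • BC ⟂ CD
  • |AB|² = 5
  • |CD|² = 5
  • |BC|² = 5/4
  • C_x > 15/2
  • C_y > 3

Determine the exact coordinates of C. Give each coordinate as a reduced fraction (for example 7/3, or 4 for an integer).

1. C_x = 19/2  [[AB ⟂ BC ⇒ 2x+1y-23=0] ∩ [|C−(15/2, 3)|²=5]]
2. C_y = 4  [[AB ⟂ BC ⇒ 2x+1y-23=0] ∩ [|C−(15/2, 3)|²=5]]
   so C = (19/2, 4)

C = (19/2, 4)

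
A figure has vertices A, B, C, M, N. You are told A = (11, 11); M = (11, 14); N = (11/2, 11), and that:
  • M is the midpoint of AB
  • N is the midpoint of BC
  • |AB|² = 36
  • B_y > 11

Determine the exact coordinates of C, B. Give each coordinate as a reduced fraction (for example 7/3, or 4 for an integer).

1. B_x = 11  [B = 2·M−A = 2·(11, 14)−(11, 11)]
2. B_y = 17  [B = 2·M−A = 2·(11, 14)−(11, 11)]
   so B = (11, 17)
3. C_x = 0  [C = 2·N−B = 2·(11/2, 11)−(11, 17)]
4. C_y = 5  [C = 2·N−B = 2·(11/2, 11)−(11, 17)]
   so C = (0, 5)

C = (0, 5)
B = (11, 17)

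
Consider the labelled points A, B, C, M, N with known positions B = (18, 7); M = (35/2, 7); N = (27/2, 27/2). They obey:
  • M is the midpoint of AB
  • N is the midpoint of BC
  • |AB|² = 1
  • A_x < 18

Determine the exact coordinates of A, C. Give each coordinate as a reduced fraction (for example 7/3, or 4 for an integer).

1. A_x = 17  [A = 2·M−B = 2·(35/2, 7)−(18, 7)]
2. A_y = 7  [A = 2·M−B = 2·(35/2, 7)−(18, 7)]
   so A = (17, 7)
3. C_x = 9  [C = 2·N−B = 2·(27/2, 27/2)−(18, 7)]
4. C_y = 20  [C = 2·N−B = 2·(27/2, 27/2)−(18, 7)]
   so C = (9, 20)

A = (17, 7)
C = (9, 20)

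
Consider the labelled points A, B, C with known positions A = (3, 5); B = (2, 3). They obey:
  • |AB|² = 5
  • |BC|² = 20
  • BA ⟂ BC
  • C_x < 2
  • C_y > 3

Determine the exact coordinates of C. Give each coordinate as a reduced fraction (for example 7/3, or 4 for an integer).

C = (-2, 5)

1. C_x = -2  [[BA ⟂ BC ⇒ 1x+2y-8=0] ∩ [|C−(2, 3)|²=20]]
2. C_y = 5  [[BA ⟂ BC ⇒ 1x+2y-8=0] ∩ [|C−(2, 3)|²=20]]
   so C = (-2, 5)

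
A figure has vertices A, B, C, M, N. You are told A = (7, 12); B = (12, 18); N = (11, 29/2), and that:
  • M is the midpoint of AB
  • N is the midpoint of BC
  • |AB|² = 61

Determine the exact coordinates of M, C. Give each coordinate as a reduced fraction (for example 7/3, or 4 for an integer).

M = (19/2, 15)
C = (10, 11)

1. M_x = 19/2  [2·M = A+B = (7, 12)+(12, 18)]
2. M_y = 15  [2·M = A+B = (7, 12)+(12, 18)]
   so M = (19/2, 15)
3. C_x = 10  [C = 2·N−B = 2·(11, 29/2)−(12, 18)]
4. C_y = 11  [C = 2·N−B = 2·(11, 29/2)−(12, 18)]
   so C = (10, 11)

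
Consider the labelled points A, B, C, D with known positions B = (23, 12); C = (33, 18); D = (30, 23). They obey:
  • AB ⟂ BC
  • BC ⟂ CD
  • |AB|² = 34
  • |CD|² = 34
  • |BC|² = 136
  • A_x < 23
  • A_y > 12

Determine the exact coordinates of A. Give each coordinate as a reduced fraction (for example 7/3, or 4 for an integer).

A = (20, 17)

1. A_x = 20  [[AB ⟂ BC ⇒ -10x-6y+302=0] ∩ [|A−(23, 12)|²=34]]
2. A_y = 17  [[AB ⟂ BC ⇒ -10x-6y+302=0] ∩ [|A−(23, 12)|²=34]]
   so A = (20, 17)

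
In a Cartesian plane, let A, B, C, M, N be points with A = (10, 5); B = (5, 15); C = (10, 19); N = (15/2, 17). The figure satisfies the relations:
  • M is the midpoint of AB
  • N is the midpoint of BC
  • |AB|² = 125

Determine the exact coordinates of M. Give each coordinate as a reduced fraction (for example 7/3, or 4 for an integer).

1. M_x = 15/2  [2·M = A+B = (10, 5)+(5, 15)]
2. M_y = 10  [2·M = A+B = (10, 5)+(5, 15)]
   so M = (15/2, 10)

M = (15/2, 10)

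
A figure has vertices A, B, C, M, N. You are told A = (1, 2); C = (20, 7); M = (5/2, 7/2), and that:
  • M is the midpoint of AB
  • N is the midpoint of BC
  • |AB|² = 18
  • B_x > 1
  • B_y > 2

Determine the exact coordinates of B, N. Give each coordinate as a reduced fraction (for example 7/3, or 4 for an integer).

B = (4, 5)
N = (12, 6)

1. B_x = 4  [B = 2·M−A = 2·(5/2, 7/2)−(1, 2)]
2. B_y = 5  [B = 2·M−A = 2·(5/2, 7/2)−(1, 2)]
   so B = (4, 5)
3. N_x = 12  [2·N = B+C = (4, 5)+(20, 7)]
4. N_y = 6  [2·N = B+C = (4, 5)+(20, 7)]
   so N = (12, 6)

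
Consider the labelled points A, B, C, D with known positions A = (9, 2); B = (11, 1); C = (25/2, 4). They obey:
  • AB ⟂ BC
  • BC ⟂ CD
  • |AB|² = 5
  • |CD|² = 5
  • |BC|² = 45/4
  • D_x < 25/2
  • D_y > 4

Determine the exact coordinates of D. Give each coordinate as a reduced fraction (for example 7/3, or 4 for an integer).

D = (21/2, 5)

1. D_x = 21/2  [[BC ⟂ CD ⇒ 3/2x+3y-123/4=0] ∩ [|D−(25/2, 4)|²=5]]
2. D_y = 5  [[BC ⟂ CD ⇒ 3/2x+3y-123/4=0] ∩ [|D−(25/2, 4)|²=5]]
   so D = (21/2, 5)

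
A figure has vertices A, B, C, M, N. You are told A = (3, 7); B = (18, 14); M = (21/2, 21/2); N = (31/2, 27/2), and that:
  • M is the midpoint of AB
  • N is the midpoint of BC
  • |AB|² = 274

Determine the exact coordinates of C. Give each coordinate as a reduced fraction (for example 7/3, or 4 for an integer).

1. C_x = 13  [C = 2·N−B = 2·(31/2, 27/2)−(18, 14)]
2. C_y = 13  [C = 2·N−B = 2·(31/2, 27/2)−(18, 14)]
   so C = (13, 13)

C = (13, 13)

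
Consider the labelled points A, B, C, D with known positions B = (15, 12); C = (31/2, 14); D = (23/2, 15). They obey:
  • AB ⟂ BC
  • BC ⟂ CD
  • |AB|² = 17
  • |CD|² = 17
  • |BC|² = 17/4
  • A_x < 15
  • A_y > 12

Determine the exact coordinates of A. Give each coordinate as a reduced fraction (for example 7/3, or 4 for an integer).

1. A_x = 11  [[AB ⟂ BC ⇒ -1/2x-2y+63/2=0] ∩ [|A−(15, 12)|²=17]]
2. A_y = 13  [[AB ⟂ BC ⇒ -1/2x-2y+63/2=0] ∩ [|A−(15, 12)|²=17]]
   so A = (11, 13)

A = (11, 13)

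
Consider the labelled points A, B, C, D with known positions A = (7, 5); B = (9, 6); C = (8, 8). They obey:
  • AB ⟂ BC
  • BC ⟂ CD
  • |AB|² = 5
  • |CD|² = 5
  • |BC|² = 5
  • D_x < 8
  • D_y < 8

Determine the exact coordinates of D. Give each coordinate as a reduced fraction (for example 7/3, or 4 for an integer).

D = (6, 7)

1. D_x = 6  [[BC ⟂ CD ⇒ -1x+2y-8=0] ∩ [|D−(8, 8)|²=5]]
2. D_y = 7  [[BC ⟂ CD ⇒ -1x+2y-8=0] ∩ [|D−(8, 8)|²=5]]
   so D = (6, 7)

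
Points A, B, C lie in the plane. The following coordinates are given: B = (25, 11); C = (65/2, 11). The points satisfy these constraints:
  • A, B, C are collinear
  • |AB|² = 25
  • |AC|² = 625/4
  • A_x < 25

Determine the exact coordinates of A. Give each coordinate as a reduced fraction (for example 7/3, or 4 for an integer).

A = (20, 11)

1. A_x = 20  [[A, B, C are collinear ⇒ 15/2y-165/2=0] ∩ [|A−(25, 11)|²=25]]
2. A_y = 11  [[A, B, C are collinear ⇒ 15/2y-165/2=0] ∩ [|A−(25, 11)|²=25]]
   so A = (20, 11)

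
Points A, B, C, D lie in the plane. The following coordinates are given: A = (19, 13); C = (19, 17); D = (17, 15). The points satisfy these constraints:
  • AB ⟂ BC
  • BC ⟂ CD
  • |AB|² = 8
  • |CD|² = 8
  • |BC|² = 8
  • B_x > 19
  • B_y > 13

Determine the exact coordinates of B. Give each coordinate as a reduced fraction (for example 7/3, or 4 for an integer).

1. B_x = 21  [[BC ⟂ CD ⇒ 2x+2y-72=0] ∩ [|B−(19, 13)|²=8]]
2. B_y = 15  [[BC ⟂ CD ⇒ 2x+2y-72=0] ∩ [|B−(19, 13)|²=8]]
   so B = (21, 15)

B = (21, 15)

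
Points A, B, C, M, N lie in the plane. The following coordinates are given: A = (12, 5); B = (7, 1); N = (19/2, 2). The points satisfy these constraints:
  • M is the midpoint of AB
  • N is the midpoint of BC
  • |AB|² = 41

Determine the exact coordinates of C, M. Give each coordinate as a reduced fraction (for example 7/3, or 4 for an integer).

C = (12, 3)
M = (19/2, 3)

1. M_x = 19/2  [2·M = A+B = (12, 5)+(7, 1)]
2. M_y = 3  [2·M = A+B = (12, 5)+(7, 1)]
   so M = (19/2, 3)
3. C_x = 12  [C = 2·N−B = 2·(19/2, 2)−(7, 1)]
4. C_y = 3  [C = 2·N−B = 2·(19/2, 2)−(7, 1)]
   so C = (12, 3)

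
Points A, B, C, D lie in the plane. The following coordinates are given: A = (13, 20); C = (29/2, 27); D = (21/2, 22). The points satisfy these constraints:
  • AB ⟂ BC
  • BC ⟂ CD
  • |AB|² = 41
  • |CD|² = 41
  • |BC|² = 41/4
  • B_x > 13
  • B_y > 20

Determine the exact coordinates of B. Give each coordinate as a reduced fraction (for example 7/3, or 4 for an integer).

1. B_x = 17  [[BC ⟂ CD ⇒ 4x+5y-193=0] ∩ [|B−(13, 20)|²=41]]
2. B_y = 25  [[BC ⟂ CD ⇒ 4x+5y-193=0] ∩ [|B−(13, 20)|²=41]]
   so B = (17, 25)

B = (17, 25)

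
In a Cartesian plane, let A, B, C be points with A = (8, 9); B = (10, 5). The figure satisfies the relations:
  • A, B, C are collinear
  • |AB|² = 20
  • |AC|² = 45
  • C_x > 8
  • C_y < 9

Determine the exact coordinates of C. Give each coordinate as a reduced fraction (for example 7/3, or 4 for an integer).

C = (11, 3)

1. C_x = 11  [[A, B, C are collinear ⇒ 4x+2y-50=0] ∩ [|C−(8, 9)|²=45]]
2. C_y = 3  [[A, B, C are collinear ⇒ 4x+2y-50=0] ∩ [|C−(8, 9)|²=45]]
   so C = (11, 3)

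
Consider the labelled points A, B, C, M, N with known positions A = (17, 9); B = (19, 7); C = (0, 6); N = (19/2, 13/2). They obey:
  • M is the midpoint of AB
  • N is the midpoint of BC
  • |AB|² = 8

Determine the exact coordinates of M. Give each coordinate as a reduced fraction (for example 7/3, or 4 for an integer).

M = (18, 8)

1. M_x = 18  [2·M = A+B = (17, 9)+(19, 7)]
2. M_y = 8  [2·M = A+B = (17, 9)+(19, 7)]
   so M = (18, 8)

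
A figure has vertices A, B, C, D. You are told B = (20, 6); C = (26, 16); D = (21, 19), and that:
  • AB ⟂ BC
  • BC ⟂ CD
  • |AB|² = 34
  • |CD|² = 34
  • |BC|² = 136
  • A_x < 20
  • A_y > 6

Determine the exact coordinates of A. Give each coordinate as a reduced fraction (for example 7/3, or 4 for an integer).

A = (15, 9)

1. A_x = 15  [[AB ⟂ BC ⇒ -6x-10y+180=0] ∩ [|A−(20, 6)|²=34]]
2. A_y = 9  [[AB ⟂ BC ⇒ -6x-10y+180=0] ∩ [|A−(20, 6)|²=34]]
   so A = (15, 9)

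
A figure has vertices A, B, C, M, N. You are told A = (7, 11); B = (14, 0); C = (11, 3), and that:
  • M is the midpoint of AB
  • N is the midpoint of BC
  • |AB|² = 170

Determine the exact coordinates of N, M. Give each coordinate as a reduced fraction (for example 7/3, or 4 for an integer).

N = (25/2, 3/2)
M = (21/2, 11/2)

1. M_x = 21/2  [2·M = A+B = (7, 11)+(14, 0)]
2. M_y = 11/2  [2·M = A+B = (7, 11)+(14, 0)]
   so M = (21/2, 11/2)
3. N_x = 25/2  [2·N = B+C = (14, 0)+(11, 3)]
4. N_y = 3/2  [2·N = B+C = (14, 0)+(11, 3)]
   so N = (25/2, 3/2)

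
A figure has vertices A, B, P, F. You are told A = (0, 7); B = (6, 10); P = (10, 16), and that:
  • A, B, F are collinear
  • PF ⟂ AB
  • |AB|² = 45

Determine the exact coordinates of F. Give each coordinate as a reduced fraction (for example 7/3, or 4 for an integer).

1. F_x = 58/5  [[A, B, F are collinear ⇒ -3x+6y-42=0] ∩ [PF ⟂ AB ⇒ 6x+3y-108=0]]
2. F_y = 64/5  [[A, B, F are collinear ⇒ -3x+6y-42=0] ∩ [PF ⟂ AB ⇒ 6x+3y-108=0]]
   so F = (58/5, 64/5)

F = (58/5, 64/5)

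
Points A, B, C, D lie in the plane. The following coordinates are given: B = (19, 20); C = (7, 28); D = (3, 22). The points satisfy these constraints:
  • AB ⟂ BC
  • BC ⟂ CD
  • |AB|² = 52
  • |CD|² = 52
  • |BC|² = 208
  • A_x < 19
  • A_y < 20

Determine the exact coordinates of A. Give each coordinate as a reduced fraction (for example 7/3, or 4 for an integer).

A = (15, 14)

1. A_x = 15  [[AB ⟂ BC ⇒ 12x-8y-68=0] ∩ [|A−(19, 20)|²=52]]
2. A_y = 14  [[AB ⟂ BC ⇒ 12x-8y-68=0] ∩ [|A−(19, 20)|²=52]]
   so A = (15, 14)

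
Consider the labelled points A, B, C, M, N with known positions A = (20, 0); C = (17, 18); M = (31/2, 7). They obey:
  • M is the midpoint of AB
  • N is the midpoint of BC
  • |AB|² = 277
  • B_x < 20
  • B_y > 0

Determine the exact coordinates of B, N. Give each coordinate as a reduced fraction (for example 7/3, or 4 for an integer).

1. B_x = 11  [B = 2·M−A = 2·(31/2, 7)−(20, 0)]
2. B_y = 14  [B = 2·M−A = 2·(31/2, 7)−(20, 0)]
   so B = (11, 14)
3. N_x = 14  [2·N = B+C = (11, 14)+(17, 18)]
4. N_y = 16  [2·N = B+C = (11, 14)+(17, 18)]
   so N = (14, 16)

B = (11, 14)
N = (14, 16)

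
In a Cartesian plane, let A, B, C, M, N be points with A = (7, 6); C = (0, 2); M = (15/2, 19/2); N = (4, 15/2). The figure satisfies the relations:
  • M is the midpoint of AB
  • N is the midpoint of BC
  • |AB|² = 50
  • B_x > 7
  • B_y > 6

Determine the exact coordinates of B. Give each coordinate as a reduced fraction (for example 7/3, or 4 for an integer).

1. B_x = 8  [B = 2·M−A = 2·(15/2, 19/2)−(7, 6)]
2. B_y = 13  [B = 2·M−A = 2·(15/2, 19/2)−(7, 6)]
   so B = (8, 13)

B = (8, 13)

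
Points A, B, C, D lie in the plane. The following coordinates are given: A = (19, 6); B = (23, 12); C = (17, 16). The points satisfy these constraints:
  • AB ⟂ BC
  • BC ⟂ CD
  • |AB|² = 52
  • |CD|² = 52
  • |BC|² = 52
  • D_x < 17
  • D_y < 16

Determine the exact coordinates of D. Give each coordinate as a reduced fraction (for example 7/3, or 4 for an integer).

1. D_x = 13  [[BC ⟂ CD ⇒ -6x+4y+38=0] ∩ [|D−(17, 16)|²=52]]
2. D_y = 10  [[BC ⟂ CD ⇒ -6x+4y+38=0] ∩ [|D−(17, 16)|²=52]]
   so D = (13, 10)

D = (13, 10)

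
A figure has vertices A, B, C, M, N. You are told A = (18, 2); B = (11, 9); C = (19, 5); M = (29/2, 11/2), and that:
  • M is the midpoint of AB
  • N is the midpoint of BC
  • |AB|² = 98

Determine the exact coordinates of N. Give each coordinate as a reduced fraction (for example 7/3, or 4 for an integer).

1. N_x = 15  [2·N = B+C = (11, 9)+(19, 5)]
2. N_y = 7  [2·N = B+C = (11, 9)+(19, 5)]
   so N = (15, 7)

N = (15, 7)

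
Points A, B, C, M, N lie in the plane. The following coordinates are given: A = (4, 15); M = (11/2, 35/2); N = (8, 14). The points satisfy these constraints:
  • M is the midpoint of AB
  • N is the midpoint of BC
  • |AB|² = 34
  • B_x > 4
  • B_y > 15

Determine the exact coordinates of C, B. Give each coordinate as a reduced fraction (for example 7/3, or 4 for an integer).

C = (9, 8)
B = (7, 20)

1. B_x = 7  [B = 2·M−A = 2·(11/2, 35/2)−(4, 15)]
2. B_y = 20  [B = 2·M−A = 2·(11/2, 35/2)−(4, 15)]
   so B = (7, 20)
3. C_x = 9  [C = 2·N−B = 2·(8, 14)−(7, 20)]
4. C_y = 8  [C = 2·N−B = 2·(8, 14)−(7, 20)]
   so C = (9, 8)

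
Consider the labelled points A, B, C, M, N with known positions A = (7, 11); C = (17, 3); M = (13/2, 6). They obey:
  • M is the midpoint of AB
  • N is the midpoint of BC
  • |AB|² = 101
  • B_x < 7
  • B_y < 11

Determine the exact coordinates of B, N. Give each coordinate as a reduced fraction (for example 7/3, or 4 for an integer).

1. B_x = 6  [B = 2·M−A = 2·(13/2, 6)−(7, 11)]
2. B_y = 1  [B = 2·M−A = 2·(13/2, 6)−(7, 11)]
   so B = (6, 1)
3. N_x = 23/2  [2·N = B+C = (6, 1)+(17, 3)]
4. N_y = 2  [2·N = B+C = (6, 1)+(17, 3)]
   so N = (23/2, 2)

B = (6, 1)
N = (23/2, 2)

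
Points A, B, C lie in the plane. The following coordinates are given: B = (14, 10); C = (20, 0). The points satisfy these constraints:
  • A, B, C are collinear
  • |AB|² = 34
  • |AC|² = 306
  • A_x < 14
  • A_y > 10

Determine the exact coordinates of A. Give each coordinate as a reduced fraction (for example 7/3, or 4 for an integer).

1. A_x = 11  [[A, B, C are collinear ⇒ 10x+6y-200=0] ∩ [|A−(14, 10)|²=34]]
2. A_y = 15  [[A, B, C are collinear ⇒ 10x+6y-200=0] ∩ [|A−(14, 10)|²=34]]
   so A = (11, 15)

A = (11, 15)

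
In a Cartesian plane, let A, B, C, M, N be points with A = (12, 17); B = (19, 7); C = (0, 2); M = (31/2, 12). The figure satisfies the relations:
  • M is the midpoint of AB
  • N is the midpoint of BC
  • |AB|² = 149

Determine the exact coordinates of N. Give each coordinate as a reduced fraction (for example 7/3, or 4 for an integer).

N = (19/2, 9/2)

1. N_x = 19/2  [2·N = B+C = (19, 7)+(0, 2)]
2. N_y = 9/2  [2·N = B+C = (19, 7)+(0, 2)]
   so N = (19/2, 9/2)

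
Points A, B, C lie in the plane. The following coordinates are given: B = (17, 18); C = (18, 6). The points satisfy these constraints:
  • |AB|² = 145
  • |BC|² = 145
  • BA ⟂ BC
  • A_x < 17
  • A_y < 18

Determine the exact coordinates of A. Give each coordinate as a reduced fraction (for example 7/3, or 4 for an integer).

1. A_x = 5  [[BA ⟂ BC ⇒ 1x-12y+199=0] ∩ [|A−(17, 18)|²=145]]
2. A_y = 17  [[BA ⟂ BC ⇒ 1x-12y+199=0] ∩ [|A−(17, 18)|²=145]]
   so A = (5, 17)

A = (5, 17)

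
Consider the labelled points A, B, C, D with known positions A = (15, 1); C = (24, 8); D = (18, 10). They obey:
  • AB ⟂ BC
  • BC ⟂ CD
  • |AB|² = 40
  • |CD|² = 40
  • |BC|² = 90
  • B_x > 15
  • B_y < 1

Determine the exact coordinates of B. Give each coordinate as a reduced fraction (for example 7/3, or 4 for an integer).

B = (21, -1)

1. B_x = 21  [[BC ⟂ CD ⇒ 6x-2y-128=0] ∩ [|B−(15, 1)|²=40]]
2. B_y = -1  [[BC ⟂ CD ⇒ 6x-2y-128=0] ∩ [|B−(15, 1)|²=40]]
   so B = (21, -1)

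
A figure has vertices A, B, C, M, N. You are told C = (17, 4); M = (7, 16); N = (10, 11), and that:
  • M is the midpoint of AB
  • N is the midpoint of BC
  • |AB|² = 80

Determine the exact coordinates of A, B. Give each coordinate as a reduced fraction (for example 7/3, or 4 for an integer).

A = (11, 14)
B = (3, 18)

1. B_x = 3  [B = 2·N−C = 2·(10, 11)−(17, 4)]
2. B_y = 18  [B = 2·N−C = 2·(10, 11)−(17, 4)]
   so B = (3, 18)
3. A_x = 11  [A = 2·M−B = 2·(7, 16)−(3, 18)]
4. A_y = 14  [A = 2·M−B = 2·(7, 16)−(3, 18)]
   so A = (11, 14)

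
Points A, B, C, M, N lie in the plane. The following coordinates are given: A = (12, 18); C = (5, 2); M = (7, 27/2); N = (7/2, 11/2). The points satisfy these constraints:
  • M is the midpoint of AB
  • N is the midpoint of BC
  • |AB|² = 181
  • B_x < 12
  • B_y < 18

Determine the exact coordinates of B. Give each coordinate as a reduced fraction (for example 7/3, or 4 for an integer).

B = (2, 9)

1. B_x = 2  [B = 2·M−A = 2·(7, 27/2)−(12, 18)]
2. B_y = 9  [B = 2·M−A = 2·(7, 27/2)−(12, 18)]
   so B = (2, 9)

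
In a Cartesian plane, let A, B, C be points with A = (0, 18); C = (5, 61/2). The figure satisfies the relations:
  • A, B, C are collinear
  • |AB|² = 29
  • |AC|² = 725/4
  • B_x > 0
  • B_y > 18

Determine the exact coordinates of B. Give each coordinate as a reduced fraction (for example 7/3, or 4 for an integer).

1. B_x = 2  [[A, B, C are collinear ⇒ 25/2x-5y+90=0] ∩ [|B−(0, 18)|²=29]]
2. B_y = 23  [[A, B, C are collinear ⇒ 25/2x-5y+90=0] ∩ [|B−(0, 18)|²=29]]
   so B = (2, 23)

B = (2, 23)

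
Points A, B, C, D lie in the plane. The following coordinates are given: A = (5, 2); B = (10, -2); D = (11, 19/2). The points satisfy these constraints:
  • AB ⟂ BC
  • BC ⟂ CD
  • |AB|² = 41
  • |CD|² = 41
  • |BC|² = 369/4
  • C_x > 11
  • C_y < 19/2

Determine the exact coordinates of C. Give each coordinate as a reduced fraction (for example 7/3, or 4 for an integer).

C = (16, 11/2)

1. C_x = 16  [[AB ⟂ BC ⇒ 5x-4y-58=0] ∩ [|C−(11, 19/2)|²=41]]
2. C_y = 11/2  [[AB ⟂ BC ⇒ 5x-4y-58=0] ∩ [|C−(11, 19/2)|²=41]]
   so C = (16, 11/2)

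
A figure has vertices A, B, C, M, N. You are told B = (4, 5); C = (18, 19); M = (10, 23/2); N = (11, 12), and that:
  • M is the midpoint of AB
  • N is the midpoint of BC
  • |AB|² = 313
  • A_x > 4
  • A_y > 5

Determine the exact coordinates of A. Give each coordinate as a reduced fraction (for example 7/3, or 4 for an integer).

A = (16, 18)

1. A_x = 16  [A = 2·M−B = 2·(10, 23/2)−(4, 5)]
2. A_y = 18  [A = 2·M−B = 2·(10, 23/2)−(4, 5)]
   so A = (16, 18)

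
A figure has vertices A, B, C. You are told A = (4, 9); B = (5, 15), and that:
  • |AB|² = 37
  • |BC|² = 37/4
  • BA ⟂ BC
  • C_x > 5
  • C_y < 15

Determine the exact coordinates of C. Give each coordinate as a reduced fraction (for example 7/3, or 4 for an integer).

C = (8, 29/2)

1. C_x = 8  [[BA ⟂ BC ⇒ -1x-6y+95=0] ∩ [|C−(5, 15)|²=37/4]]
2. C_y = 29/2  [[BA ⟂ BC ⇒ -1x-6y+95=0] ∩ [|C−(5, 15)|²=37/4]]
   so C = (8, 29/2)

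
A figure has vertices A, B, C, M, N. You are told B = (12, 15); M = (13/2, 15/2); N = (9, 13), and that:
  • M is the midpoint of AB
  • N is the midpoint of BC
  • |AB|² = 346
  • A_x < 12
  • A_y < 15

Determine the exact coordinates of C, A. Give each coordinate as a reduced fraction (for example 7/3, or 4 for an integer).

C = (6, 11)
A = (1, 0)

1. A_x = 1  [A = 2·M−B = 2·(13/2, 15/2)−(12, 15)]
2. A_y = 0  [A = 2·M−B = 2·(13/2, 15/2)−(12, 15)]
   so A = (1, 0)
3. C_x = 6  [C = 2·N−B = 2·(9, 13)−(12, 15)]
4. C_y = 11  [C = 2·N−B = 2·(9, 13)−(12, 15)]
   so C = (6, 11)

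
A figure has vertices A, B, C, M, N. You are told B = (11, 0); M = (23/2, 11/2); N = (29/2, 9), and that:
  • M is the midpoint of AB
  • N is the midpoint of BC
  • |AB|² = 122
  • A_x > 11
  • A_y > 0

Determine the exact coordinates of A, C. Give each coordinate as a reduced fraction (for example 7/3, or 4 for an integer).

A = (12, 11)
C = (18, 18)

1. A_x = 12  [A = 2·M−B = 2·(23/2, 11/2)−(11, 0)]
2. A_y = 11  [A = 2·M−B = 2·(23/2, 11/2)−(11, 0)]
   so A = (12, 11)
3. C_x = 18  [C = 2·N−B = 2·(29/2, 9)−(11, 0)]
4. C_y = 18  [C = 2·N−B = 2·(29/2, 9)−(11, 0)]
   so C = (18, 18)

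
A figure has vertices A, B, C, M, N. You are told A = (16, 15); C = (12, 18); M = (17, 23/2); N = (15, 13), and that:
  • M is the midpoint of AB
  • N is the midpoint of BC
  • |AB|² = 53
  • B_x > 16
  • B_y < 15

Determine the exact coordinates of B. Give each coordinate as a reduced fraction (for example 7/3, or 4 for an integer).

B = (18, 8)

1. B_x = 18  [B = 2·M−A = 2·(17, 23/2)−(16, 15)]
2. B_y = 8  [B = 2·M−A = 2·(17, 23/2)−(16, 15)]
   so B = (18, 8)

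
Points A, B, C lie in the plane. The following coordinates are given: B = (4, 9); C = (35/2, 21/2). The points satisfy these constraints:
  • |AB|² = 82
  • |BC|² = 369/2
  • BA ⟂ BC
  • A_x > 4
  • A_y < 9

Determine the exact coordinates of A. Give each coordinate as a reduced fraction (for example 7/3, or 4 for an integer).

1. A_x = 5  [[BA ⟂ BC ⇒ 27/2x+3/2y-135/2=0] ∩ [|A−(4, 9)|²=82]]
2. A_y = 0  [[BA ⟂ BC ⇒ 27/2x+3/2y-135/2=0] ∩ [|A−(4, 9)|²=82]]
   so A = (5, 0)

A = (5, 0)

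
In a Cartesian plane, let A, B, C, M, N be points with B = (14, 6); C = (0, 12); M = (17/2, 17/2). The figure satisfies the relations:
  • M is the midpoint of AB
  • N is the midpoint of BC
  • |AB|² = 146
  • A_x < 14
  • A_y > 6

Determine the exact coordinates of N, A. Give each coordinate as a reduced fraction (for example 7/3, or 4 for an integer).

N = (7, 9)
A = (3, 11)

1. A_x = 3  [A = 2·M−B = 2·(17/2, 17/2)−(14, 6)]
2. A_y = 11  [A = 2·M−B = 2·(17/2, 17/2)−(14, 6)]
   so A = (3, 11)
3. N_x = 7  [2·N = B+C = (14, 6)+(0, 12)]
4. N_y = 9  [2·N = B+C = (14, 6)+(0, 12)]
   so N = (7, 9)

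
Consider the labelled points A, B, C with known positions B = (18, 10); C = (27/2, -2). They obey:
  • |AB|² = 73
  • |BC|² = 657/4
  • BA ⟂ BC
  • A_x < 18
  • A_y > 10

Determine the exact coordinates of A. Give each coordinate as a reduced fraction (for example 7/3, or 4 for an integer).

1. A_x = 10  [[BA ⟂ BC ⇒ -9/2x-12y+201=0] ∩ [|A−(18, 10)|²=73]]
2. A_y = 13  [[BA ⟂ BC ⇒ -9/2x-12y+201=0] ∩ [|A−(18, 10)|²=73]]
   so A = (10, 13)

A = (10, 13)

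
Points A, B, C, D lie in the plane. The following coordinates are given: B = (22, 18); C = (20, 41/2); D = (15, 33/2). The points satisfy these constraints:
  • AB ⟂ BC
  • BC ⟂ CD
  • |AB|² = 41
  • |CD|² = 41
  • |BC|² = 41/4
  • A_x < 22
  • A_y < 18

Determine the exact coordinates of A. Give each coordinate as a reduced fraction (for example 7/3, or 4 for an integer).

A = (17, 14)

1. A_x = 17  [[AB ⟂ BC ⇒ 2x-5/2y+1=0] ∩ [|A−(22, 18)|²=41]]
2. A_y = 14  [[AB ⟂ BC ⇒ 2x-5/2y+1=0] ∩ [|A−(22, 18)|²=41]]
   so A = (17, 14)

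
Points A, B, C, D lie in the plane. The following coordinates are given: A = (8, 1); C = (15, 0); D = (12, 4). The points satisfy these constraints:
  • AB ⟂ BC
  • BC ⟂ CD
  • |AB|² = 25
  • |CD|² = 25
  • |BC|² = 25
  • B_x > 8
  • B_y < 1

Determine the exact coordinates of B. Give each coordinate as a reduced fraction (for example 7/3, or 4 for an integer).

1. B_x = 11  [[BC ⟂ CD ⇒ 3x-4y-45=0] ∩ [|B−(8, 1)|²=25]]
2. B_y = -3  [[BC ⟂ CD ⇒ 3x-4y-45=0] ∩ [|B−(8, 1)|²=25]]
   so B = (11, -3)

B = (11, -3)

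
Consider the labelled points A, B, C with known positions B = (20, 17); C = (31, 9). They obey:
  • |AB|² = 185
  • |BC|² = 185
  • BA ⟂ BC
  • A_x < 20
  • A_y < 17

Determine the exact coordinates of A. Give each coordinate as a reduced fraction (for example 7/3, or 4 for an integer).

A = (12, 6)

1. A_x = 12  [[BA ⟂ BC ⇒ 11x-8y-84=0] ∩ [|A−(20, 17)|²=185]]
2. A_y = 6  [[BA ⟂ BC ⇒ 11x-8y-84=0] ∩ [|A−(20, 17)|²=185]]
   so A = (12, 6)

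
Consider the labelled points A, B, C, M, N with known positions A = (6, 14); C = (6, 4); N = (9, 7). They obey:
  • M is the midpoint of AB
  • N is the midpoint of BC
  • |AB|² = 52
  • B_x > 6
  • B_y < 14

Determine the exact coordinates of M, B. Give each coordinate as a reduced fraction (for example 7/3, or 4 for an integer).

1. B_x = 12  [B = 2·N−C = 2·(9, 7)−(6, 4)]
2. B_y = 10  [B = 2·N−C = 2·(9, 7)−(6, 4)]
   so B = (12, 10)
3. M_x = 9  [2·M = A+B = (6, 14)+(12, 10)]
4. M_y = 12  [2·M = A+B = (6, 14)+(12, 10)]
   so M = (9, 12)

M = (9, 12)
B = (12, 10)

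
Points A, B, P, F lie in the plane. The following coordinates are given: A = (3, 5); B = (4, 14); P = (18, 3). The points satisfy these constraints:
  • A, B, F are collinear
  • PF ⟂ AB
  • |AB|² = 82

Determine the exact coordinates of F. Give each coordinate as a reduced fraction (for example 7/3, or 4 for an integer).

1. F_x = 243/82  [[A, B, F are collinear ⇒ -9x+1y+22=0] ∩ [PF ⟂ AB ⇒ 1x+9y-45=0]]
2. F_y = 383/82  [[A, B, F are collinear ⇒ -9x+1y+22=0] ∩ [PF ⟂ AB ⇒ 1x+9y-45=0]]
   so F = (243/82, 383/82)

F = (243/82, 383/82)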